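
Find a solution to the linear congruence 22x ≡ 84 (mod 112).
x ≡ 14 (mod 56)

gcd(22, 112) = 2, which divides 84, so solutions exist.
Divide through by 2: 11x ≡ 42 (mod 56).
Find 11^(-1) mod 56 by the extended Euclidean algorithm:
56 = 5 × 11 + 1  ⟹  1 = (1)·56 + (-5)·11
So (-5)·11 ≡ 1 (mod 56), i.e. 11^(-1) ≡ -5 ≡ 51 (mod 56).
x ≡ 51 × 42 = 2142 ≡ 14 (mod 56).
Check: 22 × 14 = 308 ≡ 84 (mod 112).
x ≡ 14 (mod 56), giving 2 solutions mod 112.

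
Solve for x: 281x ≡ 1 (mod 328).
321

gcd(281, 328) = 1, so the inverse exists.
Extended Euclidean algorithm on (328, 281):
328 = 1 × 281 + 47  ⟹  47 = (1)·328 + (-1)·281
281 = 5 × 47 + 46  ⟹  46 = (-5)·328 + (6)·281
47 = 1 × 46 + 1  ⟹  1 = (6)·328 + (-7)·281
So (-7)·281 ≡ 1 (mod 328), i.e. 281^(-1) ≡ -7 ≡ 321 (mod 328).
Check: 281 × 321 = 90201 ≡ 1 (mod 328)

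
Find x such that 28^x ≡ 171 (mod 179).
124

Baby-step giant-step with step n = ⌈√179⌉ = 14.
Baby steps 28^j mod 179 (j:value) for j=0..13: 0:1, 1:28, 2:68, 3:114, 4:149, 5:55, 6:108, 7:160, 8:5, 9:140, 10:161, 11:33, 12:29, 13:96.
Giant-step multiplier: 28^(-14) ≡ 28^(178-14) = 28^164 ≡ 60 (mod 179).
Giant steps γ_i = 171·60^i mod 179: γ_0=171, γ_1=57, γ_2=19, γ_3=66, γ_4=22, γ_5=67, γ_6=82, γ_7=87, γ_8=29 (in table at j=12).
x = i·n + j = 8·14 + 12 = 124.
Check: 28^124 ≡ 171 (mod 179).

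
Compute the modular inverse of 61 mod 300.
241

gcd(61, 300) = 1, so the inverse exists.
Extended Euclidean algorithm on (300, 61):
300 = 4 × 61 + 56  ⟹  56 = (1)·300 + (-4)·61
61 = 1 × 56 + 5  ⟹  5 = (-1)·300 + (5)·61
56 = 11 × 5 + 1  ⟹  1 = (12)·300 + (-59)·61
So (-59)·61 ≡ 1 (mod 300), i.e. 61^(-1) ≡ -59 ≡ 241 (mod 300).
Check: 61 × 241 = 14701 ≡ 1 (mod 300)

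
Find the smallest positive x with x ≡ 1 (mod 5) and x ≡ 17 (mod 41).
181

Using Chinese Remainder Theorem:
M = 5 × 41 = 205
M1 = 41, M2 = 5
y1 = 41^(-1) mod 5 = 1
y2 = 5^(-1) mod 41 = 33
x = (1×41×1 + 17×5×33) mod 205 = 181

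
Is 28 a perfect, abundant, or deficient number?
perfect

Proper divisors of 28: sum = 1 + 2 + 4 + 7 + 14 = 28
Since 28 = 28, 28 is perfect.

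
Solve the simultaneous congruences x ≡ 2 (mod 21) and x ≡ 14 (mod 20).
254

Using Chinese Remainder Theorem:
M = 21 × 20 = 420
M1 = 20, M2 = 21
y1 = 20^(-1) mod 21 = 20
y2 = 21^(-1) mod 20 = 1
x = (2×20×20 + 14×21×1) mod 420 = 254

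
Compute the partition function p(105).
342325709

p(n) counts ways to write n as a sum of positive integers (order ignored).
Euler's pentagonal recurrence: p(k) = p(k-1) + p(k-2) - p(k-5) - p(k-7) + p(k-12) + p(k-15) - ... (offsets j(3j∓1)/2, signs ++--, p(0)=1, p(<0)=0).
DP table for k = 0..104: p(0)=1, p(1)=1, p(2)=2, p(3)=3, p(4)=5, p(5)=7, p(6)=11, p(7)=15, p(8)=22, p(9)=30, p(10)=42, p(11)=56, p(12)=77, p(13)=101, p(14)=135, p(15)=176, p(16)=231, p(17)=297, p(18)=385, p(19)=490, p(20)=627, p(21)=792, p(22)=1002, p(23)=1255, p(24)=1575, p(25)=1958, p(26)=2436, p(27)=3010, p(28)=3718, p(29)=4565, p(30)=5604, p(31)=6842, p(32)=8349, p(33)=10143, p(34)=12310, p(35)=14883, p(36)=17977, p(37)=21637, p(38)=26015, p(39)=31185, p(40)=37338, p(41)=44583, p(42)=53174, p(43)=63261, p(44)=75175, p(45)=89134, p(46)=105558, p(47)=124754, p(48)=147273, p(49)=173525, p(50)=204226, p(51)=239943, p(52)=281589, p(53)=329931, p(54)=386155, p(55)=451276, p(56)=526823, p(57)=614154, p(58)=715220, p(59)=831820, p(60)=966467, p(61)=1121505, p(62)=1300156, p(63)=1505499, p(64)=1741630, p(65)=2012558, p(66)=2323520, p(67)=2679689, p(68)=3087735, p(69)=3554345, p(70)=4087968, p(71)=4697205, p(72)=5392783, p(73)=6185689, p(74)=7089500, p(75)=8118264, p(76)=9289091, p(77)=10619863, p(78)=12132164, p(79)=13848650, p(80)=15796476, p(81)=18004327, p(82)=20506255, p(83)=23338469, p(84)=26543660, p(85)=30167357, p(86)=34262962, p(87)=38887673, p(88)=44108109, p(89)=49995925, p(90)=56634173, p(91)=64112359, p(92)=72533807, p(93)=82010177, p(94)=92669720, p(95)=104651419, p(96)=118114304, p(97)=133230930, p(98)=150198136, p(99)=169229875, p(100)=190569292, p(101)=214481126, p(102)=241265379, p(103)=271248950, p(104)=304801365.
Final step: p(105) = p(104) + p(103) - p(100) - p(98) + p(93) + p(90) - p(83) - p(79) + p(70) + p(65) - p(54) - p(48) + p(35) + p(28) - p(13) - p(5)
= 304801365 + 271248950 - 190569292 - 150198136 + 82010177 + 56634173 - 23338469 - 13848650 + 4087968 + 2012558 - 386155 - 147273 + 14883 + 3718 - 101 - 7
= 342325709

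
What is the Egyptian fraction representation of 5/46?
1/10 + 1/115

Greedy algorithm:
5/46: ceiling(46/5) = 10, use 1/10
1/115: ceiling(115/1) = 115, use 1/115
Result: 5/46 = 1/10 + 1/115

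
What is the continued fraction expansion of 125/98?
[1; 3, 1, 1, 1, 2, 3]

Euclidean algorithm steps:
125 = 1 × 98 + 27
98 = 3 × 27 + 17
27 = 1 × 17 + 10
17 = 1 × 10 + 7
10 = 1 × 7 + 3
7 = 2 × 3 + 1
3 = 3 × 1 + 0
Continued fraction: [1; 3, 1, 1, 1, 2, 3]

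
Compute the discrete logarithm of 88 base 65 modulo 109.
106

Baby-step giant-step with step n = ⌈√109⌉ = 11.
Baby steps 65^j mod 109 (j:value) for j=0..10: 0:1, 1:65, 2:83, 3:54, 4:22, 5:13, 6:82, 7:98, 8:48, 9:68, 10:60.
Giant-step multiplier: 65^(-11) ≡ 65^(108-11) = 65^97 ≡ 59 (mod 109).
Giant steps γ_i = 88·59^i mod 109: γ_0=88, γ_1=69, γ_2=38, γ_3=62, γ_4=61, γ_5=2, γ_6=9, γ_7=95, γ_8=46, γ_9=98 (in table at j=7).
x = i·n + j = 9·11 + 7 = 106.
Check: 65^106 ≡ 88 (mod 109).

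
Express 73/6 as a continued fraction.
[12; 6]

Euclidean algorithm steps:
73 = 12 × 6 + 1
6 = 6 × 1 + 0
Continued fraction: [12; 6]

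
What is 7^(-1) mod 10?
3

gcd(7, 10) = 1, so the inverse exists.
Extended Euclidean algorithm on (10, 7):
10 = 1 × 7 + 3  ⟹  3 = (1)·10 + (-1)·7
7 = 2 × 3 + 1  ⟹  1 = (-2)·10 + (3)·7
So (3)·7 ≡ 1 (mod 10), i.e. 7^(-1) ≡ 3 (mod 10).
Check: 7 × 3 = 21 ≡ 1 (mod 10)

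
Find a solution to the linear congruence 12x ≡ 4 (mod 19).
x ≡ 13 (mod 19)

gcd(12, 19) = 1, which divides 4, so solutions exist.
Find 12^(-1) mod 19 by the extended Euclidean algorithm:
19 = 1 × 12 + 7  ⟹  7 = (1)·19 + (-1)·12
12 = 1 × 7 + 5  ⟹  5 = (-1)·19 + (2)·12
7 = 1 × 5 + 2  ⟹  2 = (2)·19 + (-3)·12
5 = 2 × 2 + 1  ⟹  1 = (-5)·19 + (8)·12
So (8)·12 ≡ 1 (mod 19), i.e. 12^(-1) ≡ 8 (mod 19).
x ≡ 8 × 4 = 32 ≡ 13 (mod 19).
Check: 12 × 13 = 156 ≡ 4 (mod 19).
Unique solution: x ≡ 13 (mod 19)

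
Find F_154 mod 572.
91

Matrix identity: Q^n = [[F_(n+1), F_n], [F_n, F_(n-1)]] with Q = [[1,1],[1,0]].
n = 154 = 10011010₂. Square-and-multiply, entries mod 572:
Q^1 = [[1,1],[1,0]]
Q^2 = (Q^1)² = [[2,1],[1,1]]
Q^4 = (Q^2)² = [[5,3],[3,2]]
Q^9 = (Q^4)²·Q = [[55,34],[34,21]]
Q^19 = (Q^9)²·Q = [[473,177],[177,296]]
Q^38 = (Q^19)² = [[518,549],[549,541]]
Q^77 = (Q^38)²·Q = [[252,13],[13,239]]
Q^154 = (Q^77)² = [[181,91],[91,90]]
F_154 mod 572 = Q^154[0][1] = 91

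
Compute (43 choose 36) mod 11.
10

Using Lucas' theorem:
Write n=43 and k=36 in base 11:
n in base 11: [3, 10]
k in base 11: [3, 3]
C(43,36) mod 11 = ∏ C(n_i, k_i) mod 11
Digit binomials (mod 11): C(3,3) = 1; C(10,3) = 120 ≡ 10
Product: 1 × 10 = 10 ≡ 10 (mod 11)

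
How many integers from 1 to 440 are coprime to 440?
160

440 = 2^3 × 5 × 11
φ(n) = n × ∏(1 - 1/p) for each prime p dividing n
φ(440) = 440 × (1 - 1/2) × (1 - 1/5) × (1 - 1/11) = 160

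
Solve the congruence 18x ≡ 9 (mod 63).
x ≡ 4 (mod 7)

gcd(18, 63) = 9, which divides 9, so solutions exist.
Divide through by 9: 2x ≡ 1 (mod 7).
Find 2^(-1) mod 7 by the extended Euclidean algorithm:
7 = 3 × 2 + 1  ⟹  1 = (1)·7 + (-3)·2
So (-3)·2 ≡ 1 (mod 7), i.e. 2^(-1) ≡ -3 ≡ 4 (mod 7).
x ≡ 4 × 1 = 4 ≡ 4 (mod 7).
Check: 18 × 4 = 72 ≡ 9 (mod 63).
x ≡ 4 (mod 7), giving 9 solutions mod 63.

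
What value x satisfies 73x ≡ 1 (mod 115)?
52

gcd(73, 115) = 1, so the inverse exists.
Extended Euclidean algorithm on (115, 73):
115 = 1 × 73 + 42  ⟹  42 = (1)·115 + (-1)·73
73 = 1 × 42 + 31  ⟹  31 = (-1)·115 + (2)·73
42 = 1 × 31 + 11  ⟹  11 = (2)·115 + (-3)·73
31 = 2 × 11 + 9  ⟹  9 = (-5)·115 + (8)·73
11 = 1 × 9 + 2  ⟹  2 = (7)·115 + (-11)·73
9 = 4 × 2 + 1  ⟹  1 = (-33)·115 + (52)·73
So (52)·73 ≡ 1 (mod 115), i.e. 73^(-1) ≡ 52 (mod 115).
Check: 73 × 52 = 3796 ≡ 1 (mod 115)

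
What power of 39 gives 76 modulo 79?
68

Baby-step giant-step with step n = ⌈√79⌉ = 9.
Baby steps 39^j mod 79 (j:value) for j=0..8: 0:1, 1:39, 2:20, 3:69, 4:5, 5:37, 6:21, 7:29, 8:25.
Giant-step multiplier: 39^(-9) ≡ 39^(78-9) = 39^69 ≡ 41 (mod 79).
Giant steps γ_i = 76·41^i mod 79: γ_0=76, γ_1=35, γ_2=13, γ_3=59, γ_4=49, γ_5=34, γ_6=51, γ_7=37 (in table at j=5).
x = i·n + j = 7·9 + 5 = 68.
Check: 39^68 ≡ 76 (mod 79).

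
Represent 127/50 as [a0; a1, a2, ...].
[2; 1, 1, 5, 1, 3]

Euclidean algorithm steps:
127 = 2 × 50 + 27
50 = 1 × 27 + 23
27 = 1 × 23 + 4
23 = 5 × 4 + 3
4 = 1 × 3 + 1
3 = 3 × 1 + 0
Continued fraction: [2; 1, 1, 5, 1, 3]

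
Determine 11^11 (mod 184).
91

Repeated squaring. Binary of 11 = 1011.
11^1 ≡ 11 (mod 184); 11^2 ≡ 121 (mod 184); 11^4 ≡ 105 (mod 184); 11^8 ≡ 169 (mod 184)
11^11 = 11^1 × 11^2 × 11^8 ≡ 91 (mod 184)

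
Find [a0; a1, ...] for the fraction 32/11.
[2; 1, 10]

Euclidean algorithm steps:
32 = 2 × 11 + 10
11 = 1 × 10 + 1
10 = 10 × 1 + 0
Continued fraction: [2; 1, 10]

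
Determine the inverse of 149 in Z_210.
179

gcd(149, 210) = 1, so the inverse exists.
Extended Euclidean algorithm on (210, 149):
210 = 1 × 149 + 61  ⟹  61 = (1)·210 + (-1)·149
149 = 2 × 61 + 27  ⟹  27 = (-2)·210 + (3)·149
61 = 2 × 27 + 7  ⟹  7 = (5)·210 + (-7)·149
27 = 3 × 7 + 6  ⟹  6 = (-17)·210 + (24)·149
7 = 1 × 6 + 1  ⟹  1 = (22)·210 + (-31)·149
So (-31)·149 ≡ 1 (mod 210), i.e. 149^(-1) ≡ -31 ≡ 179 (mod 210).
Check: 149 × 179 = 26671 ≡ 1 (mod 210)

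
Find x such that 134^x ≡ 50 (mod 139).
67

Baby-step giant-step with step n = ⌈√139⌉ = 12.
Baby steps 134^j mod 139 (j:value) for j=0..11: 0:1, 1:134, 2:25, 3:14, 4:69, 5:72, 6:57, 7:132, 8:35, 9:103, 10:41, 11:73.
Giant-step multiplier: 134^(-12) ≡ 134^(138-12) = 134^126 ≡ 131 (mod 139).
Giant steps γ_i = 50·131^i mod 139: γ_0=50, γ_1=17, γ_2=3, γ_3=115, γ_4=53, γ_5=132 (in table at j=7).
x = i·n + j = 5·12 + 7 = 67.
Check: 134^67 ≡ 50 (mod 139).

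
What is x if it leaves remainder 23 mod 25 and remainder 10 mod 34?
248

Using Chinese Remainder Theorem:
M = 25 × 34 = 850
M1 = 34, M2 = 25
y1 = 34^(-1) mod 25 = 14
y2 = 25^(-1) mod 34 = 15
x = (23×34×14 + 10×25×15) mod 850 = 248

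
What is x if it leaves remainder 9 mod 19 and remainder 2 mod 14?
142

Using Chinese Remainder Theorem:
M = 19 × 14 = 266
M1 = 14, M2 = 19
y1 = 14^(-1) mod 19 = 15
y2 = 19^(-1) mod 14 = 3
x = (9×14×15 + 2×19×3) mod 266 = 142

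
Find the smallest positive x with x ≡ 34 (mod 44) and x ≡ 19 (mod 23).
870

Using Chinese Remainder Theorem:
M = 44 × 23 = 1012
M1 = 23, M2 = 44
y1 = 23^(-1) mod 44 = 23
y2 = 44^(-1) mod 23 = 11
x = (34×23×23 + 19×44×11) mod 1012 = 870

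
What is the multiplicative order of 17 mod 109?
36

109 is prime, so ord(17) divides φ(109) = 108.
Divisors of 108: 1, 2, 3, 4, 6, 9, 12, 18, 27, 36, 54, 108.
Repeated squaring: 17^1 ≡ 17, 17^2 ≡ 71, 17^4 ≡ 27, 17^8 ≡ 75, 17^16 ≡ 66, 17^32 ≡ 105, 17^64 ≡ 16 (mod 109).
Test 17^d mod 109 for each divisor d in increasing order:
17^1 ≡ 17
17^2 ≡ 71
17^3 = 17^2·17^1 ≡ 8
17^4 ≡ 27
17^6 = 17^4·17^2 ≡ 64
17^9 = 17^8·17^1 ≡ 76
17^12 = 17^8·17^4 ≡ 63
17^18 = 17^16·17^2 ≡ 108
17^27 = 17^16·17^8·17^2·17^1 ≡ 33
17^36 = 17^32·17^4 ≡ 1  ← first divisor giving 1
The order is 36.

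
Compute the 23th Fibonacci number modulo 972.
469

Matrix identity: Q^n = [[F_(n+1), F_n], [F_n, F_(n-1)]] with Q = [[1,1],[1,0]].
n = 23 = 10111₂. Square-and-multiply, entries mod 972:
Q^1 = [[1,1],[1,0]]
Q^2 = (Q^1)² = [[2,1],[1,1]]
Q^5 = (Q^2)²·Q = [[8,5],[5,3]]
Q^11 = (Q^5)²·Q = [[144,89],[89,55]]
Q^23 = (Q^11)²·Q = [[684,469],[469,215]]
F_23 mod 972 = Q^23[0][1] = 469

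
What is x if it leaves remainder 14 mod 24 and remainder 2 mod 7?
86

Using Chinese Remainder Theorem:
M = 24 × 7 = 168
M1 = 7, M2 = 24
y1 = 7^(-1) mod 24 = 7
y2 = 24^(-1) mod 7 = 5
x = (14×7×7 + 2×24×5) mod 168 = 86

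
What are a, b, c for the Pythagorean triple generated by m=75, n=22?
(5141, 3300, 6109)

Euclid's formula: a = m² - n², b = 2mn, c = m² + n²
m = 75, n = 22
a = 75² - 22² = 5625 - 484 = 5141
b = 2 × 75 × 22 = 3300
c = 75² + 22² = 5625 + 484 = 6109
Verification: 5141² + 3300² = 26429881 + 10890000 = 37319881 = 6109² ✓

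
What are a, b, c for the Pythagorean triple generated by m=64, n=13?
(3927, 1664, 4265)

Euclid's formula: a = m² - n², b = 2mn, c = m² + n²
m = 64, n = 13
a = 64² - 13² = 4096 - 169 = 3927
b = 2 × 64 × 13 = 1664
c = 64² + 13² = 4096 + 169 = 4265
Verification: 3927² + 1664² = 15421329 + 2768896 = 18190225 = 4265² ✓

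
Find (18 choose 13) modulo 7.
0

Using Lucas' theorem:
Write n=18 and k=13 in base 7:
n in base 7: [2, 4]
k in base 7: [1, 6]
C(18,13) mod 7 = ∏ C(n_i, k_i) mod 7
Digit binomials (mod 7): C(2,1) = 2; C(4,6) = 0 (k_i > n_i)
Product: 2 × 0 = 0 ≡ 0 (mod 7)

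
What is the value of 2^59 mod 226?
8

Repeated squaring. Binary of 59 = 111011.
2^1 ≡ 2 (mod 226); 2^2 ≡ 4 (mod 226); 2^4 ≡ 16 (mod 226); 2^8 ≡ 30 (mod 226); 2^16 ≡ 222 (mod 226); 2^32 ≡ 16 (mod 226)
2^59 = 2^1 × 2^2 × 2^8 × 2^16 × 2^32 ≡ 8 (mod 226)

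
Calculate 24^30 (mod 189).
162

Repeated squaring. Binary of 30 = 11110.
24^1 ≡ 24 (mod 189); 24^2 ≡ 9 (mod 189); 24^4 ≡ 81 (mod 189); 24^8 ≡ 135 (mod 189); 24^16 ≡ 81 (mod 189)
24^30 = 24^2 × 24^4 × 24^8 × 24^16 ≡ 162 (mod 189)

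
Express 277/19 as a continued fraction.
[14; 1, 1, 2, 1, 2]

Euclidean algorithm steps:
277 = 14 × 19 + 11
19 = 1 × 11 + 8
11 = 1 × 8 + 3
8 = 2 × 3 + 2
3 = 1 × 2 + 1
2 = 2 × 1 + 0
Continued fraction: [14; 1, 1, 2, 1, 2]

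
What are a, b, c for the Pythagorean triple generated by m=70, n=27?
(4171, 3780, 5629)

Euclid's formula: a = m² - n², b = 2mn, c = m² + n²
m = 70, n = 27
a = 70² - 27² = 4900 - 729 = 4171
b = 2 × 70 × 27 = 3780
c = 70² + 27² = 4900 + 729 = 5629
Verification: 4171² + 3780² = 17397241 + 14288400 = 31685641 = 5629² ✓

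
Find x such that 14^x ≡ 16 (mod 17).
8

Baby-step giant-step with step n = ⌈√17⌉ = 5.
Baby steps 14^j mod 17 (j:value) for j=0..4: 0:1, 1:14, 2:9, 3:7, 4:13.
Giant-step multiplier: 14^(-5) ≡ 14^(16-5) = 14^11 ≡ 10 (mod 17).
Giant steps γ_i = 16·10^i mod 17: γ_0=16, γ_1=7 (in table at j=3).
x = i·n + j = 1·5 + 3 = 8.
Check: 14^8 ≡ 16 (mod 17).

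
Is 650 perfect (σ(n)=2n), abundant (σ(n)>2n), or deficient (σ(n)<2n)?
abundant

Proper divisors of 650: sum = 1 + 2 + 5 + 10 + 13 + 25 + 26 + 50 + 65 + 130 + 325 = 652
Since 652 > 650, 650 is abundant.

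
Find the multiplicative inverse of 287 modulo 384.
95

gcd(287, 384) = 1, so the inverse exists.
Extended Euclidean algorithm on (384, 287):
384 = 1 × 287 + 97  ⟹  97 = (1)·384 + (-1)·287
287 = 2 × 97 + 93  ⟹  93 = (-2)·384 + (3)·287
97 = 1 × 93 + 4  ⟹  4 = (3)·384 + (-4)·287
93 = 23 × 4 + 1  ⟹  1 = (-71)·384 + (95)·287
So (95)·287 ≡ 1 (mod 384), i.e. 287^(-1) ≡ 95 (mod 384).
Check: 287 × 95 = 27265 ≡ 1 (mod 384)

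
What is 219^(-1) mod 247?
97

gcd(219, 247) = 1, so the inverse exists.
Extended Euclidean algorithm on (247, 219):
247 = 1 × 219 + 28  ⟹  28 = (1)·247 + (-1)·219
219 = 7 × 28 + 23  ⟹  23 = (-7)·247 + (8)·219
28 = 1 × 23 + 5  ⟹  5 = (8)·247 + (-9)·219
23 = 4 × 5 + 3  ⟹  3 = (-39)·247 + (44)·219
5 = 1 × 3 + 2  ⟹  2 = (47)·247 + (-53)·219
3 = 1 × 2 + 1  ⟹  1 = (-86)·247 + (97)·219
So (97)·219 ≡ 1 (mod 247), i.e. 219^(-1) ≡ 97 (mod 247).
Check: 219 × 97 = 21243 ≡ 1 (mod 247)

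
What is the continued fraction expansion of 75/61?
[1; 4, 2, 1, 4]

Euclidean algorithm steps:
75 = 1 × 61 + 14
61 = 4 × 14 + 5
14 = 2 × 5 + 4
5 = 1 × 4 + 1
4 = 4 × 1 + 0
Continued fraction: [1; 4, 2, 1, 4]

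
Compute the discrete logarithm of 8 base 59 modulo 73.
48

Baby-step giant-step with step n = ⌈√73⌉ = 9.
Baby steps 59^j mod 73 (j:value) for j=0..8: 0:1, 1:59, 2:50, 3:30, 4:18, 5:40, 6:24, 7:29, 8:32.
Giant-step multiplier: 59^(-9) ≡ 59^(72-9) = 59^63 ≡ 51 (mod 73).
Giant steps γ_i = 8·51^i mod 73: γ_0=8, γ_1=43, γ_2=3, γ_3=7, γ_4=65, γ_5=30 (in table at j=3).
x = i·n + j = 5·9 + 3 = 48.
Check: 59^48 ≡ 8 (mod 73).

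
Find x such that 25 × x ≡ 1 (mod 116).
65

gcd(25, 116) = 1, so the inverse exists.
Extended Euclidean algorithm on (116, 25):
116 = 4 × 25 + 16  ⟹  16 = (1)·116 + (-4)·25
25 = 1 × 16 + 9  ⟹  9 = (-1)·116 + (5)·25
16 = 1 × 9 + 7  ⟹  7 = (2)·116 + (-9)·25
9 = 1 × 7 + 2  ⟹  2 = (-3)·116 + (14)·25
7 = 3 × 2 + 1  ⟹  1 = (11)·116 + (-51)·25
So (-51)·25 ≡ 1 (mod 116), i.e. 25^(-1) ≡ -51 ≡ 65 (mod 116).
Check: 25 × 65 = 1625 ≡ 1 (mod 116)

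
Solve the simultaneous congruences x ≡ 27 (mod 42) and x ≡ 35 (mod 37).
405

Using Chinese Remainder Theorem:
M = 42 × 37 = 1554
M1 = 37, M2 = 42
y1 = 37^(-1) mod 42 = 25
y2 = 42^(-1) mod 37 = 15
x = (27×37×25 + 35×42×15) mod 1554 = 405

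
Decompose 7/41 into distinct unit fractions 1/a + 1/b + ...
1/6 + 1/246

Greedy algorithm:
7/41: ceiling(41/7) = 6, use 1/6
1/246: ceiling(246/1) = 246, use 1/246
Result: 7/41 = 1/6 + 1/246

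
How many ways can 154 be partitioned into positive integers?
60356673280

p(n) counts ways to write n as a sum of positive integers (order ignored).
Euler's pentagonal recurrence: p(k) = p(k-1) + p(k-2) - p(k-5) - p(k-7) + p(k-12) + p(k-15) - ... (offsets j(3j∓1)/2, signs ++--, p(0)=1, p(<0)=0).
DP table for k = 0..153: p(0)=1, p(1)=1, p(2)=2, p(3)=3, p(4)=5, p(5)=7, p(6)=11, p(7)=15, p(8)=22, p(9)=30, p(10)=42, p(11)=56, p(12)=77, p(13)=101, p(14)=135, p(15)=176, p(16)=231, p(17)=297, p(18)=385, p(19)=490, p(20)=627, p(21)=792, p(22)=1002, p(23)=1255, p(24)=1575, p(25)=1958, p(26)=2436, p(27)=3010, p(28)=3718, p(29)=4565, p(30)=5604, p(31)=6842, p(32)=8349, p(33)=10143, p(34)=12310, p(35)=14883, p(36)=17977, p(37)=21637, p(38)=26015, p(39)=31185, p(40)=37338, p(41)=44583, p(42)=53174, p(43)=63261, p(44)=75175, p(45)=89134, p(46)=105558, p(47)=124754, p(48)=147273, p(49)=173525, p(50)=204226, p(51)=239943, p(52)=281589, p(53)=329931, p(54)=386155, p(55)=451276, p(56)=526823, p(57)=614154, p(58)=715220, p(59)=831820, p(60)=966467, p(61)=1121505, p(62)=1300156, p(63)=1505499, p(64)=1741630, p(65)=2012558, p(66)=2323520, p(67)=2679689, p(68)=3087735, p(69)=3554345, p(70)=4087968, p(71)=4697205, p(72)=5392783, p(73)=6185689, p(74)=7089500, p(75)=8118264, p(76)=9289091, p(77)=10619863, p(78)=12132164, p(79)=13848650, p(80)=15796476, p(81)=18004327, p(82)=20506255, p(83)=23338469, p(84)=26543660, p(85)=30167357, p(86)=34262962, p(87)=38887673, p(88)=44108109, p(89)=49995925, p(90)=56634173, p(91)=64112359, p(92)=72533807, p(93)=82010177, p(94)=92669720, p(95)=104651419, p(96)=118114304, p(97)=133230930, p(98)=150198136, p(99)=169229875, p(100)=190569292, p(101)=214481126, p(102)=241265379, p(103)=271248950, p(104)=304801365, p(105)=342325709, p(106)=384276336, p(107)=431149389, p(108)=483502844, p(109)=541946240, p(110)=607163746, p(111)=679903203, p(112)=761002156, p(113)=851376628, p(114)=952050665, p(115)=1064144451, p(116)=1188908248, p(117)=1327710076, p(118)=1482074143, p(119)=1653668665, p(120)=1844349560, p(121)=2056148051, p(122)=2291320912, p(123)=2552338241, p(124)=2841940500, p(125)=3163127352, p(126)=3519222692, p(127)=3913864295, p(128)=4351078600, p(129)=4835271870, p(130)=5371315400, p(131)=5964539504, p(132)=6620830889, p(133)=7346629512, p(134)=8149040695, p(135)=9035836076, p(136)=10015581680, p(137)=11097645016, p(138)=12292341831, p(139)=13610949895, p(140)=15065878135, p(141)=16670689208, p(142)=18440293320, p(143)=20390982757, p(144)=22540654445, p(145)=24908858009, p(146)=27517052599, p(147)=30388671978, p(148)=33549419497, p(149)=37027355200, p(150)=40853235313, p(151)=45060624582, p(152)=49686288421, p(153)=54770336324.
Final step: p(154) = p(153) + p(152) - p(149) - p(147) + p(142) + p(139) - p(132) - p(128) + p(119) + p(114) - p(103) - p(97) + p(84) + p(77) - p(62) - p(54) + p(37) + p(28) - p(9)
= 54770336324 + 49686288421 - 37027355200 - 30388671978 + 18440293320 + 13610949895 - 6620830889 - 4351078600 + 1653668665 + 952050665 - 271248950 - 133230930 + 26543660 + 10619863 - 1300156 - 386155 + 21637 + 3718 - 30
= 60356673280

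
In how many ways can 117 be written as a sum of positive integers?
1327710076

p(n) counts ways to write n as a sum of positive integers (order ignored).
Euler's pentagonal recurrence: p(k) = p(k-1) + p(k-2) - p(k-5) - p(k-7) + p(k-12) + p(k-15) - ... (offsets j(3j∓1)/2, signs ++--, p(0)=1, p(<0)=0).
DP table for k = 0..116: p(0)=1, p(1)=1, p(2)=2, p(3)=3, p(4)=5, p(5)=7, p(6)=11, p(7)=15, p(8)=22, p(9)=30, p(10)=42, p(11)=56, p(12)=77, p(13)=101, p(14)=135, p(15)=176, p(16)=231, p(17)=297, p(18)=385, p(19)=490, p(20)=627, p(21)=792, p(22)=1002, p(23)=1255, p(24)=1575, p(25)=1958, p(26)=2436, p(27)=3010, p(28)=3718, p(29)=4565, p(30)=5604, p(31)=6842, p(32)=8349, p(33)=10143, p(34)=12310, p(35)=14883, p(36)=17977, p(37)=21637, p(38)=26015, p(39)=31185, p(40)=37338, p(41)=44583, p(42)=53174, p(43)=63261, p(44)=75175, p(45)=89134, p(46)=105558, p(47)=124754, p(48)=147273, p(49)=173525, p(50)=204226, p(51)=239943, p(52)=281589, p(53)=329931, p(54)=386155, p(55)=451276, p(56)=526823, p(57)=614154, p(58)=715220, p(59)=831820, p(60)=966467, p(61)=1121505, p(62)=1300156, p(63)=1505499, p(64)=1741630, p(65)=2012558, p(66)=2323520, p(67)=2679689, p(68)=3087735, p(69)=3554345, p(70)=4087968, p(71)=4697205, p(72)=5392783, p(73)=6185689, p(74)=7089500, p(75)=8118264, p(76)=9289091, p(77)=10619863, p(78)=12132164, p(79)=13848650, p(80)=15796476, p(81)=18004327, p(82)=20506255, p(83)=23338469, p(84)=26543660, p(85)=30167357, p(86)=34262962, p(87)=38887673, p(88)=44108109, p(89)=49995925, p(90)=56634173, p(91)=64112359, p(92)=72533807, p(93)=82010177, p(94)=92669720, p(95)=104651419, p(96)=118114304, p(97)=133230930, p(98)=150198136, p(99)=169229875, p(100)=190569292, p(101)=214481126, p(102)=241265379, p(103)=271248950, p(104)=304801365, p(105)=342325709, p(106)=384276336, p(107)=431149389, p(108)=483502844, p(109)=541946240, p(110)=607163746, p(111)=679903203, p(112)=761002156, p(113)=851376628, p(114)=952050665, p(115)=1064144451, p(116)=1188908248.
Final step: p(117) = p(116) + p(115) - p(112) - p(110) + p(105) + p(102) - p(95) - p(91) + p(82) + p(77) - p(66) - p(60) + p(47) + p(40) - p(25) - p(17) + p(0)
= 1188908248 + 1064144451 - 761002156 - 607163746 + 342325709 + 241265379 - 104651419 - 64112359 + 20506255 + 10619863 - 2323520 - 966467 + 124754 + 37338 - 1958 - 297 + 1
= 1327710076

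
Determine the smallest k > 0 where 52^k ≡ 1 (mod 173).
43

173 is prime, so ord(52) divides φ(173) = 172.
Divisors of 172: 1, 2, 4, 43, 86, 172.
Repeated squaring: 52^1 ≡ 52, 52^2 ≡ 109, 52^4 ≡ 117, 52^8 ≡ 22, 52^16 ≡ 138, 52^32 ≡ 14, 52^64 ≡ 23, 52^128 ≡ 10 (mod 173).
Test 52^d mod 173 for each divisor d in increasing order:
52^1 ≡ 52
52^2 ≡ 109
52^4 ≡ 117
52^43 = 52^32·52^8·52^2·52^1 ≡ 1  ← first divisor giving 1
The order is 43.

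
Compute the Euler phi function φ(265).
208

265 = 5 × 53
φ(n) = n × ∏(1 - 1/p) for each prime p dividing n
φ(265) = 265 × (1 - 1/5) × (1 - 1/53) = 208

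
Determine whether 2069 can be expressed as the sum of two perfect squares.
25² + 38² (a=25, b=38)

Factorization: 2069 = 2069
By Fermat: n is sum of two squares iff every prime p ≡ 3 (mod 4) appears to even power.
All primes ≡ 3 (mod 4) appear to even power.
Search a = 0, 1, 2, … for 2069 - a² a perfect square: first hit at a = 25: 2069 - 625 = 1444 = 38².
2069 = 25² + 38² = 625 + 1444 ✓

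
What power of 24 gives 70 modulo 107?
39

Baby-step giant-step with step n = ⌈√107⌉ = 11.
Baby steps 24^j mod 107 (j:value) for j=0..10: 0:1, 1:24, 2:41, 3:21, 4:76, 5:5, 6:13, 7:98, 8:105, 9:59, 10:25.
Giant-step multiplier: 24^(-11) ≡ 24^(106-11) = 24^95 ≡ 28 (mod 107).
Giant steps γ_i = 70·28^i mod 107: γ_0=70, γ_1=34, γ_2=96, γ_3=13 (in table at j=6).
x = i·n + j = 3·11 + 6 = 39.
Check: 24^39 ≡ 70 (mod 107).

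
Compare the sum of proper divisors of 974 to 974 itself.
deficient

Proper divisors of 974: sum = 1 + 2 + 487 = 490
Since 490 < 974, 974 is deficient.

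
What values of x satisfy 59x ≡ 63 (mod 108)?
x ≡ 45 (mod 108)

gcd(59, 108) = 1, which divides 63, so solutions exist.
Find 59^(-1) mod 108 by the extended Euclidean algorithm:
108 = 1 × 59 + 49  ⟹  49 = (1)·108 + (-1)·59
59 = 1 × 49 + 10  ⟹  10 = (-1)·108 + (2)·59
49 = 4 × 10 + 9  ⟹  9 = (5)·108 + (-9)·59
10 = 1 × 9 + 1  ⟹  1 = (-6)·108 + (11)·59
So (11)·59 ≡ 1 (mod 108), i.e. 59^(-1) ≡ 11 (mod 108).
x ≡ 11 × 63 = 693 ≡ 45 (mod 108).
Check: 59 × 45 = 2655 ≡ 63 (mod 108).
Unique solution: x ≡ 45 (mod 108)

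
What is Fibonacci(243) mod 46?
2

Matrix identity: Q^n = [[F_(n+1), F_n], [F_n, F_(n-1)]] with Q = [[1,1],[1,0]].
n = 243 = 11110011₂. Square-and-multiply, entries mod 46:
Q^1 = [[1,1],[1,0]]
Q^3 = (Q^1)²·Q = [[3,2],[2,1]]
Q^7 = (Q^3)²·Q = [[21,13],[13,8]]
Q^15 = (Q^7)²·Q = [[21,12],[12,9]]
Q^30 = (Q^15)² = [[33,38],[38,41]]
Q^60 = (Q^30)² = [[3,6],[6,43]]
Q^121 = (Q^60)²·Q = [[45,45],[45,0]]
Q^243 = (Q^121)²·Q = [[3,2],[2,1]]
F_243 mod 46 = Q^243[0][1] = 2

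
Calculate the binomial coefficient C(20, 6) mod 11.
7

Using Lucas' theorem:
Write n=20 and k=6 in base 11:
n in base 11: [1, 9]
k in base 11: [0, 6]
C(20,6) mod 11 = ∏ C(n_i, k_i) mod 11
Digit binomials (mod 11): C(1,0) = 1; C(9,6) = 84 ≡ 7
Product: 1 × 7 = 7 ≡ 7 (mod 11)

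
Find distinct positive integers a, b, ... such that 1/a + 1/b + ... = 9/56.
1/7 + 1/56

Greedy algorithm:
9/56: ceiling(56/9) = 7, use 1/7
1/56: ceiling(56/1) = 56, use 1/56
Result: 9/56 = 1/7 + 1/56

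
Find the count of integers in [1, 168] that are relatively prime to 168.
48

168 = 2^3 × 3 × 7
φ(n) = n × ∏(1 - 1/p) for each prime p dividing n
φ(168) = 168 × (1 - 1/2) × (1 - 1/3) × (1 - 1/7) = 48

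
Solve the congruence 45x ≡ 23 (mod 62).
x ≡ 57 (mod 62)

gcd(45, 62) = 1, which divides 23, so solutions exist.
Find 45^(-1) mod 62 by the extended Euclidean algorithm:
62 = 1 × 45 + 17  ⟹  17 = (1)·62 + (-1)·45
45 = 2 × 17 + 11  ⟹  11 = (-2)·62 + (3)·45
17 = 1 × 11 + 6  ⟹  6 = (3)·62 + (-4)·45
11 = 1 × 6 + 5  ⟹  5 = (-5)·62 + (7)·45
6 = 1 × 5 + 1  ⟹  1 = (8)·62 + (-11)·45
So (-11)·45 ≡ 1 (mod 62), i.e. 45^(-1) ≡ -11 ≡ 51 (mod 62).
x ≡ 51 × 23 = 1173 ≡ 57 (mod 62).
Check: 45 × 57 = 2565 ≡ 23 (mod 62).
Unique solution: x ≡ 57 (mod 62)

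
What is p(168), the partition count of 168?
228204732751

p(n) counts ways to write n as a sum of positive integers (order ignored).
Euler's pentagonal recurrence: p(k) = p(k-1) + p(k-2) - p(k-5) - p(k-7) + p(k-12) + p(k-15) - ... (offsets j(3j∓1)/2, signs ++--, p(0)=1, p(<0)=0).
DP table for k = 0..167: p(0)=1, p(1)=1, p(2)=2, p(3)=3, p(4)=5, p(5)=7, p(6)=11, p(7)=15, p(8)=22, p(9)=30, p(10)=42, p(11)=56, p(12)=77, p(13)=101, p(14)=135, p(15)=176, p(16)=231, p(17)=297, p(18)=385, p(19)=490, p(20)=627, p(21)=792, p(22)=1002, p(23)=1255, p(24)=1575, p(25)=1958, p(26)=2436, p(27)=3010, p(28)=3718, p(29)=4565, p(30)=5604, p(31)=6842, p(32)=8349, p(33)=10143, p(34)=12310, p(35)=14883, p(36)=17977, p(37)=21637, p(38)=26015, p(39)=31185, p(40)=37338, p(41)=44583, p(42)=53174, p(43)=63261, p(44)=75175, p(45)=89134, p(46)=105558, p(47)=124754, p(48)=147273, p(49)=173525, p(50)=204226, p(51)=239943, p(52)=281589, p(53)=329931, p(54)=386155, p(55)=451276, p(56)=526823, p(57)=614154, p(58)=715220, p(59)=831820, p(60)=966467, p(61)=1121505, p(62)=1300156, p(63)=1505499, p(64)=1741630, p(65)=2012558, p(66)=2323520, p(67)=2679689, p(68)=3087735, p(69)=3554345, p(70)=4087968, p(71)=4697205, p(72)=5392783, p(73)=6185689, p(74)=7089500, p(75)=8118264, p(76)=9289091, p(77)=10619863, p(78)=12132164, p(79)=13848650, p(80)=15796476, p(81)=18004327, p(82)=20506255, p(83)=23338469, p(84)=26543660, p(85)=30167357, p(86)=34262962, p(87)=38887673, p(88)=44108109, p(89)=49995925, p(90)=56634173, p(91)=64112359, p(92)=72533807, p(93)=82010177, p(94)=92669720, p(95)=104651419, p(96)=118114304, p(97)=133230930, p(98)=150198136, p(99)=169229875, p(100)=190569292, p(101)=214481126, p(102)=241265379, p(103)=271248950, p(104)=304801365, p(105)=342325709, p(106)=384276336, p(107)=431149389, p(108)=483502844, p(109)=541946240, p(110)=607163746, p(111)=679903203, p(112)=761002156, p(113)=851376628, p(114)=952050665, p(115)=1064144451, p(116)=1188908248, p(117)=1327710076, p(118)=1482074143, p(119)=1653668665, p(120)=1844349560, p(121)=2056148051, p(122)=2291320912, p(123)=2552338241, p(124)=2841940500, p(125)=3163127352, p(126)=3519222692, p(127)=3913864295, p(128)=4351078600, p(129)=4835271870, p(130)=5371315400, p(131)=5964539504, p(132)=6620830889, p(133)=7346629512, p(134)=8149040695, p(135)=9035836076, p(136)=10015581680, p(137)=11097645016, p(138)=12292341831, p(139)=13610949895, p(140)=15065878135, p(141)=16670689208, p(142)=18440293320, p(143)=20390982757, p(144)=22540654445, p(145)=24908858009, p(146)=27517052599, p(147)=30388671978, p(148)=33549419497, p(149)=37027355200, p(150)=40853235313, p(151)=45060624582, p(152)=49686288421, p(153)=54770336324, p(154)=60356673280, p(155)=66493182097, p(156)=73232243759, p(157)=80630964769, p(158)=88751778802, p(159)=97662728555, p(160)=107438159466, p(161)=118159068427, p(162)=129913904637, p(163)=142798995930, p(164)=156919475295, p(165)=172389800255, p(166)=189334822579, p(167)=207890420102.
Final step: p(168) = p(167) + p(166) - p(163) - p(161) + p(156) + p(153) - p(146) - p(142) + p(133) + p(128) - p(117) - p(111) + p(98) + p(91) - p(76) - p(68) + p(51) + p(42) - p(23) - p(13)
= 207890420102 + 189334822579 - 142798995930 - 118159068427 + 73232243759 + 54770336324 - 27517052599 - 18440293320 + 7346629512 + 4351078600 - 1327710076 - 679903203 + 150198136 + 64112359 - 9289091 - 3087735 + 239943 + 53174 - 1255 - 101
= 228204732751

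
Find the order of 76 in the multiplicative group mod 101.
50

101 is prime, so ord(76) divides φ(101) = 100.
Divisors of 100: 1, 2, 4, 5, 10, 20, 25, 50, 100.
Repeated squaring: 76^1 ≡ 76, 76^2 ≡ 19, 76^4 ≡ 58, 76^8 ≡ 31, 76^16 ≡ 52, 76^32 ≡ 78, 76^64 ≡ 24 (mod 101).
Test 76^d mod 101 for each divisor d in increasing order:
76^1 ≡ 76
76^2 ≡ 19
76^4 ≡ 58
76^5 = 76^4·76^1 ≡ 65
76^10 = 76^8·76^2 ≡ 84
76^20 = 76^16·76^4 ≡ 87
76^25 = 76^16·76^8·76^1 ≡ 100
76^50 = 76^32·76^16·76^2 ≡ 1  ← first divisor giving 1
The order is 50.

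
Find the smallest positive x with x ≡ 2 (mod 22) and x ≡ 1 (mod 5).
46

Using Chinese Remainder Theorem:
M = 22 × 5 = 110
M1 = 5, M2 = 22
y1 = 5^(-1) mod 22 = 9
y2 = 22^(-1) mod 5 = 3
x = (2×5×9 + 1×22×3) mod 110 = 46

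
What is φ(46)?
22

46 = 2 × 23
φ(n) = n × ∏(1 - 1/p) for each prime p dividing n
φ(46) = 46 × (1 - 1/2) × (1 - 1/23) = 22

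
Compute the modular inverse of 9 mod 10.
9

gcd(9, 10) = 1, so the inverse exists.
Extended Euclidean algorithm on (10, 9):
10 = 1 × 9 + 1  ⟹  1 = (1)·10 + (-1)·9
So (-1)·9 ≡ 1 (mod 10), i.e. 9^(-1) ≡ -1 ≡ 9 (mod 10).
Check: 9 × 9 = 81 ≡ 1 (mod 10)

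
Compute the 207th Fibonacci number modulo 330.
178

Matrix identity: Q^n = [[F_(n+1), F_n], [F_n, F_(n-1)]] with Q = [[1,1],[1,0]].
n = 207 = 11001111₂. Square-and-multiply, entries mod 330:
Q^1 = [[1,1],[1,0]]
Q^3 = (Q^1)²·Q = [[3,2],[2,1]]
Q^6 = (Q^3)² = [[13,8],[8,5]]
Q^12 = (Q^6)² = [[233,144],[144,89]]
Q^25 = (Q^12)²·Q = [[283,115],[115,168]]
Q^51 = (Q^25)²·Q = [[309,254],[254,55]]
Q^103 = (Q^51)²·Q = [[3,277],[277,56]]
Q^207 = (Q^103)²·Q = [[21,178],[178,173]]
F_207 mod 330 = Q^207[0][1] = 178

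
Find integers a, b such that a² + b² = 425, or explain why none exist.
5² + 20² (a=5, b=20)

Factorization: 425 = 5^2 × 17
By Fermat: n is sum of two squares iff every prime p ≡ 3 (mod 4) appears to even power.
All primes ≡ 3 (mod 4) appear to even power.
Search a = 0, 1, 2, … for 425 - a² a perfect square: first hit at a = 5: 425 - 25 = 400 = 20².
425 = 5² + 20² = 25 + 400 ✓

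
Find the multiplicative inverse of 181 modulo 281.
59

gcd(181, 281) = 1, so the inverse exists.
Extended Euclidean algorithm on (281, 181):
281 = 1 × 181 + 100  ⟹  100 = (1)·281 + (-1)·181
181 = 1 × 100 + 81  ⟹  81 = (-1)·281 + (2)·181
100 = 1 × 81 + 19  ⟹  19 = (2)·281 + (-3)·181
81 = 4 × 19 + 5  ⟹  5 = (-9)·281 + (14)·181
19 = 3 × 5 + 4  ⟹  4 = (29)·281 + (-45)·181
5 = 1 × 4 + 1  ⟹  1 = (-38)·281 + (59)·181
So (59)·181 ≡ 1 (mod 281), i.e. 181^(-1) ≡ 59 (mod 281).
Check: 181 × 59 = 10679 ≡ 1 (mod 281)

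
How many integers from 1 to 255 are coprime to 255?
128

255 = 3 × 5 × 17
φ(n) = n × ∏(1 - 1/p) for each prime p dividing n
φ(255) = 255 × (1 - 1/3) × (1 - 1/5) × (1 - 1/17) = 128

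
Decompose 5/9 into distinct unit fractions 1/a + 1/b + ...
1/2 + 1/18

Greedy algorithm:
5/9: ceiling(9/5) = 2, use 1/2
1/18: ceiling(18/1) = 18, use 1/18
Result: 5/9 = 1/2 + 1/18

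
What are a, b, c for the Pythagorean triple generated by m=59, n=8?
(3417, 944, 3545)

Euclid's formula: a = m² - n², b = 2mn, c = m² + n²
m = 59, n = 8
a = 59² - 8² = 3481 - 64 = 3417
b = 2 × 59 × 8 = 944
c = 59² + 8² = 3481 + 64 = 3545
Verification: 3417² + 944² = 11675889 + 891136 = 12567025 = 3545² ✓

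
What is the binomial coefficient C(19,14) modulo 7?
1

Using Lucas' theorem:
Write n=19 and k=14 in base 7:
n in base 7: [2, 5]
k in base 7: [2, 0]
C(19,14) mod 7 = ∏ C(n_i, k_i) mod 7
Digit binomials (mod 7): C(2,2) = 1; C(5,0) = 1
Product: 1 × 1 = 1 ≡ 1 (mod 7)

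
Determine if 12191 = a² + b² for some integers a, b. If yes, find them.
Not possible

Factorization: 12191 = 73 × 167
By Fermat: n is sum of two squares iff every prime p ≡ 3 (mod 4) appears to even power.
Prime(s) ≡ 3 (mod 4) with odd exponent: [(167, 1)]
Therefore 12191 cannot be expressed as a² + b².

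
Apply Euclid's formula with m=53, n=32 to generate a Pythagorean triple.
(1785, 3392, 3833)

Euclid's formula: a = m² - n², b = 2mn, c = m² + n²
m = 53, n = 32
a = 53² - 32² = 2809 - 1024 = 1785
b = 2 × 53 × 32 = 3392
c = 53² + 32² = 2809 + 1024 = 3833
Verification: 1785² + 3392² = 3186225 + 11505664 = 14691889 = 3833² ✓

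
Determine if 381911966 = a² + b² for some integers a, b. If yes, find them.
Not possible

Factorization: 381911966 = 2 × 41 × 167^3
By Fermat: n is sum of two squares iff every prime p ≡ 3 (mod 4) appears to even power.
Prime(s) ≡ 3 (mod 4) with odd exponent: [(167, 3)]
Therefore 381911966 cannot be expressed as a² + b².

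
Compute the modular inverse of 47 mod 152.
55

gcd(47, 152) = 1, so the inverse exists.
Extended Euclidean algorithm on (152, 47):
152 = 3 × 47 + 11  ⟹  11 = (1)·152 + (-3)·47
47 = 4 × 11 + 3  ⟹  3 = (-4)·152 + (13)·47
11 = 3 × 3 + 2  ⟹  2 = (13)·152 + (-42)·47
3 = 1 × 2 + 1  ⟹  1 = (-17)·152 + (55)·47
So (55)·47 ≡ 1 (mod 152), i.e. 47^(-1) ≡ 55 (mod 152).
Check: 47 × 55 = 2585 ≡ 1 (mod 152)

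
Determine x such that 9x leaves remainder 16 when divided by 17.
x ≡ 15 (mod 17)

gcd(9, 17) = 1, which divides 16, so solutions exist.
Find 9^(-1) mod 17 by the extended Euclidean algorithm:
17 = 1 × 9 + 8  ⟹  8 = (1)·17 + (-1)·9
9 = 1 × 8 + 1  ⟹  1 = (-1)·17 + (2)·9
So (2)·9 ≡ 1 (mod 17), i.e. 9^(-1) ≡ 2 (mod 17).
x ≡ 2 × 16 = 32 ≡ 15 (mod 17).
Check: 9 × 15 = 135 ≡ 16 (mod 17).
Unique solution: x ≡ 15 (mod 17)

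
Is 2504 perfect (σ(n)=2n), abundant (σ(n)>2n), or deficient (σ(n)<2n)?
deficient

Proper divisors of 2504: sum = 1 + 2 + 4 + 8 + 313 + 626 + 1252 = 2206
Since 2206 < 2504, 2504 is deficient.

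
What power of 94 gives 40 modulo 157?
44

Baby-step giant-step with step n = ⌈√157⌉ = 13.
Baby steps 94^j mod 157 (j:value) for j=0..12: 0:1, 1:94, 2:44, 3:54, 4:52, 5:21, 6:90, 7:139, 8:35, 9:150, 10:127, 11:6, 12:93.
Giant-step multiplier: 94^(-13) ≡ 94^(156-13) = 94^143 ≡ 135 (mod 157).
Giant steps γ_i = 40·135^i mod 157: γ_0=40, γ_1=62, γ_2=49, γ_3=21 (in table at j=5).
x = i·n + j = 3·13 + 5 = 44.
Check: 94^44 ≡ 40 (mod 157).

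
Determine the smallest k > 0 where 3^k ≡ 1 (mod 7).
6

7 is prime, so ord(3) divides φ(7) = 6.
Divisors of 6: 1, 2, 3, 6.
Repeated squaring: 3^1 ≡ 3, 3^2 ≡ 2, 3^4 ≡ 4 (mod 7).
Test 3^d mod 7 for each divisor d in increasing order:
3^1 ≡ 3
3^2 ≡ 2
3^3 = 3^2·3^1 ≡ 6
3^6 = 3^4·3^2 ≡ 1  ← first divisor giving 1
The order is 6.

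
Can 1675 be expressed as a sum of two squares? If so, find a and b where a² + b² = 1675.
Not possible

Factorization: 1675 = 5^2 × 67
By Fermat: n is sum of two squares iff every prime p ≡ 3 (mod 4) appears to even power.
Prime(s) ≡ 3 (mod 4) with odd exponent: [(67, 1)]
Therefore 1675 cannot be expressed as a² + b².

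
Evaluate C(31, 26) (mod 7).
0

Using Lucas' theorem:
Write n=31 and k=26 in base 7:
n in base 7: [4, 3]
k in base 7: [3, 5]
C(31,26) mod 7 = ∏ C(n_i, k_i) mod 7
Digit binomials (mod 7): C(4,3) = 4; C(3,5) = 0 (k_i > n_i)
Product: 4 × 0 = 0 ≡ 0 (mod 7)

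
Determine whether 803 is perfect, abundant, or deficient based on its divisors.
deficient

Proper divisors of 803: sum = 1 + 11 + 73 = 85
Since 85 < 803, 803 is deficient.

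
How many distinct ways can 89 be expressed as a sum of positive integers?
49995925

p(n) counts ways to write n as a sum of positive integers (order ignored).
Euler's pentagonal recurrence: p(k) = p(k-1) + p(k-2) - p(k-5) - p(k-7) + p(k-12) + p(k-15) - ... (offsets j(3j∓1)/2, signs ++--, p(0)=1, p(<0)=0).
DP table for k = 0..88: p(0)=1, p(1)=1, p(2)=2, p(3)=3, p(4)=5, p(5)=7, p(6)=11, p(7)=15, p(8)=22, p(9)=30, p(10)=42, p(11)=56, p(12)=77, p(13)=101, p(14)=135, p(15)=176, p(16)=231, p(17)=297, p(18)=385, p(19)=490, p(20)=627, p(21)=792, p(22)=1002, p(23)=1255, p(24)=1575, p(25)=1958, p(26)=2436, p(27)=3010, p(28)=3718, p(29)=4565, p(30)=5604, p(31)=6842, p(32)=8349, p(33)=10143, p(34)=12310, p(35)=14883, p(36)=17977, p(37)=21637, p(38)=26015, p(39)=31185, p(40)=37338, p(41)=44583, p(42)=53174, p(43)=63261, p(44)=75175, p(45)=89134, p(46)=105558, p(47)=124754, p(48)=147273, p(49)=173525, p(50)=204226, p(51)=239943, p(52)=281589, p(53)=329931, p(54)=386155, p(55)=451276, p(56)=526823, p(57)=614154, p(58)=715220, p(59)=831820, p(60)=966467, p(61)=1121505, p(62)=1300156, p(63)=1505499, p(64)=1741630, p(65)=2012558, p(66)=2323520, p(67)=2679689, p(68)=3087735, p(69)=3554345, p(70)=4087968, p(71)=4697205, p(72)=5392783, p(73)=6185689, p(74)=7089500, p(75)=8118264, p(76)=9289091, p(77)=10619863, p(78)=12132164, p(79)=13848650, p(80)=15796476, p(81)=18004327, p(82)=20506255, p(83)=23338469, p(84)=26543660, p(85)=30167357, p(86)=34262962, p(87)=38887673, p(88)=44108109.
Final step: p(89) = p(88) + p(87) - p(84) - p(82) + p(77) + p(74) - p(67) - p(63) + p(54) + p(49) - p(38) - p(32) + p(19) + p(12)
= 44108109 + 38887673 - 26543660 - 20506255 + 10619863 + 7089500 - 2679689 - 1505499 + 386155 + 173525 - 26015 - 8349 + 490 + 77
= 49995925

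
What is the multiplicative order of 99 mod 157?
13

157 is prime, so ord(99) divides φ(157) = 156.
Divisors of 156: 1, 2, 3, 4, 6, 12, 13, 26, 39, 52, 78, 156.
Repeated squaring: 99^1 ≡ 99, 99^2 ≡ 67, 99^4 ≡ 93, 99^8 ≡ 14, 99^16 ≡ 39, 99^32 ≡ 108, 99^64 ≡ 46, 99^128 ≡ 75 (mod 157).
Test 99^d mod 157 for each divisor d in increasing order:
99^1 ≡ 99
99^2 ≡ 67
99^3 = 99^2·99^1 ≡ 39
99^4 ≡ 93
99^6 = 99^4·99^2 ≡ 108
99^12 = 99^8·99^4 ≡ 46
99^13 = 99^8·99^4·99^1 ≡ 1  ← first divisor giving 1
The order is 13.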